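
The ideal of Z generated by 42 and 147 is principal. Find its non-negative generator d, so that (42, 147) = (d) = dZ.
(42, 147) = (21); d = 21

In the PID Z, (a, b) is generated by gcd(a, b). Compute gcd(147, 42) with the extended Euclidean algorithm, tracking rows (r, s, t) with s·147 + t·42 = r:
  row A: (147, 1, 0)   [1·147 + 0·42 = 147]
  row B: (42, 0, 1)   [0·147 + 1·42 = 42]
  147 = 3·42 + 21   → row C = row A − 3·row B = (21, 1, −3)   [check: 1·147 − 3·42 = 21]
  42 = 2·21 + 0   → remainder 0, stop. gcd = 21 (last nonzero row C).
So gcd(42, 147) = 21, with Bézout identity 1·147 − 3·42 = 21. Containment (⊇): the Bézout identity exhibits 21 as an element of (42, 147), giving (21) ⊆ (42, 147). Containment (⊆): since 21 | 42 and 21 | 147 (42 = 21·2, 147 = 21·7), every Z-linear combination of 42 and 147 is divisible by 21, so (42, 147) ⊆ (21). Therefore (42, 147) = (21), d = 21.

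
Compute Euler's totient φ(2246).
φ is multiplicative, with φ(p^e) = p^e − p^(e−1). Factorise 2246 = 2 · 1123. Then
  φ(2246) = (2 − 1) · (1123 − 1) = 1 · 1122 = 1122.

Final answer: φ(2246) = 1122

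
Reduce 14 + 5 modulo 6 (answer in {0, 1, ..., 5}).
1

Reduce the summands first: 14 ≡ 2 (mod 6), so 14 + 5 ≡ 2 + 5 (mod 6). 2 + 5 = 7; 7 = 1·6 + 1, so (14 + 5) mod 6 = 1.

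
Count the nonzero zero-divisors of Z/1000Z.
Z/1000Z has 599 nonzero zero-divisors

In Z/1000Z each nonzero element is either a unit (gcd with 1000 is 1) or a zero-divisor (gcd > 1). The number of units is φ(1000): factorise 1000 = 2^3 · 5^3, so φ(1000) = (2^3 − 2^2) · (5^3 − 5^2) = 4 · 100 = 400. The nonzero elements number 1000 − 1 = 999. Hence the nonzero zero-divisors number 999 − 400 = 599.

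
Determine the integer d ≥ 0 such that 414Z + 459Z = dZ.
(414, 459) = (9); d = 9

In the PID Z, (a, b) is generated by gcd(a, b). Compute gcd(459, 414) with the extended Euclidean algorithm, tracking rows (r, s, t) with s·459 + t·414 = r:
  row A: (459, 1, 0)   [1·459 + 0·414 = 459]
  row B: (414, 0, 1)   [0·459 + 1·414 = 414]
  459 = 1·414 + 45   → row C = row A − 1·row B = (45, 1, −1)   [check: 1·459 − 1·414 = 45]
  414 = 9·45 + 9   → row D = row B − 9·row C = (9, −9, 10)   [check: −9·459 + 10·414 = 9]
  45 = 5·9 + 0   → remainder 0, stop. gcd = 9 (last nonzero row D).
So gcd(414, 459) = 9, with Bézout identity −9·459 + 10·414 = 9. Containment (⊇): the Bézout identity exhibits 9 as an element of (414, 459), giving (9) ⊆ (414, 459). Containment (⊆): since 9 | 414 and 9 | 459 (414 = 9·46, 459 = 9·51), every Z-linear combination of 414 and 459 is divisible by 9, so (414, 459) ⊆ (9). Therefore (414, 459) = (9), d = 9.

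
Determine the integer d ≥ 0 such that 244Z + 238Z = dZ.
(244, 238) = (2); d = 2

In the PID Z, (a, b) is generated by gcd(a, b). Compute gcd(244, 238) with the extended Euclidean algorithm, tracking rows (r, s, t) with s·244 + t·238 = r:
  row A: (244, 1, 0)   [1·244 + 0·238 = 244]
  row B: (238, 0, 1)   [0·244 + 1·238 = 238]
  244 = 1·238 + 6   → row C = row A − 1·row B = (6, 1, −1)   [check: 1·244 − 1·238 = 6]
  238 = 39·6 + 4   → row D = row B − 39·row C = (4, −39, 40)   [check: −39·244 + 40·238 = 4]
  6 = 1·4 + 2   → row E = row C − 1·row D = (2, 40, −41)   [check: 40·244 − 41·238 = 2]
  4 = 2·2 + 0   → remainder 0, stop. gcd = 2 (last nonzero row E).
So gcd(244, 238) = 2, with Bézout identity 40·244 − 41·238 = 2. Containment (⊇): the Bézout identity exhibits 2 as an element of (244, 238), giving (2) ⊆ (244, 238). Containment (⊆): since 2 | 244 and 2 | 238 (244 = 2·122, 238 = 2·119), every Z-linear combination of 244 and 238 is divisible by 2, so (244, 238) ⊆ (2). Therefore (244, 238) = (2), d = 2.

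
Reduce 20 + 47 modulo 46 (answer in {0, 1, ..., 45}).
Reduce the summands first: 47 ≡ 1 (mod 46), so 20 + 47 ≡ 20 + 1 (mod 46). 20 + 1 = 21; 21 = 0·46 + 21, so (20 + 47) mod 46 = 21.

Final answer: 21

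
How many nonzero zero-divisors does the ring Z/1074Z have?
Z/1074Z has 717 nonzero zero-divisors

In Z/1074Z each nonzero element is either a unit (gcd with 1074 is 1) or a zero-divisor (gcd > 1). The number of units is φ(1074): factorise 1074 = 2 · 3 · 179, so φ(1074) = (2 − 1) · (3 − 1) · (179 − 1) = 1 · 2 · 178 = 356. The nonzero elements number 1074 − 1 = 1073. Hence the nonzero zero-divisors number 1073 − 356 = 717.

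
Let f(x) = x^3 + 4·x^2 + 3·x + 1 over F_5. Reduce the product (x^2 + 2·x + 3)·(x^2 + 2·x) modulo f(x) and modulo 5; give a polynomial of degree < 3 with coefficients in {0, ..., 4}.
a · b ≡ 4·x^2 (mod f(x))

Multiply as integer polynomials: a · b = x^4 + 4·x^3 + 7·x^2 + 6·x. Reducing coefficients mod 5: a · b ≡ x^4 + 4·x^3 + 2·x^2 + x. Now divide by f(x) = x^3 + 4·x^2 + 3·x + 1 in F_5[x], eliminating the leading term at each step:
  leading term x^4: subtract (x)·f(x) = x^4 + 4·x^3 + 3·x^2 + x, leaving 4·x^2 (coefficients mod 5)
The degree is now < 3, so this is the remainder. Hence a · b ≡ 4·x^2 in F_5[x]/(f).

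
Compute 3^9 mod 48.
3

Use repeated squaring. Binary(9) = 1001. Walk through the bits of the exponent 9 left-to-right: at each bit after the leading one, square the running value, then multiply by 3 if the bit is 1 (always reducing mod 48):
  bit 1 = 1 (leading): start with 3.
  bit 2 = 0: square 3^2 = 9 (mod 48).
  bit 3 = 0: square 9^2 = 81 ≡ 33 (mod 48).
  bit 4 = 1: square 33^2 = 1089 ≡ 33; bit is 1, so multiply 33·3 = 99 ≡ 3 (mod 48).
Final value: 3^9 ≡ 3 (mod 48).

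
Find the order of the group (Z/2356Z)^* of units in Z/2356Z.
|(Z/2356Z)^*| = 1080

(Z/2356Z)^* consists of the classes a with gcd(a, 2356) = 1, so its order is φ(2356). φ is multiplicative, with φ(p^e) = p^e − p^(e−1). Factorise 2356 = 2^2 · 19 · 31. Then
  φ(2356) = (2^2 − 2^1) · (19 − 1) · (31 − 1) = 2 · 18 · 30 = 1080.
Thus |(Z/2356Z)^*| = 1080.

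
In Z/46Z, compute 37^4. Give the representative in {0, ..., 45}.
Use repeated squaring. Binary(4) = 100. Walk through the bits of the exponent 4 left-to-right: at each bit after the leading one, square the running value, then multiply by 37 if the bit is 1 (always reducing mod 46):
  bit 1 = 1 (leading): start with 37.
  bit 2 = 0: square 37^2 = 1369 ≡ 35 (mod 46).
  bit 3 = 0: square 35^2 = 1225 ≡ 29 (mod 46).
Final value: 37^4 ≡ 29 (mod 46).

Final answer: 29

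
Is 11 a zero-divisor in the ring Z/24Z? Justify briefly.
NO

gcd(11, 24) = 1, so 11 is a unit in Z/24Z (it has a multiplicative inverse). A unit cannot be a zero-divisor: if 11·b ≡ 0 then multiplying both sides by 11^(−1) gives b ≡ 0. So 11 is not a zero-divisor.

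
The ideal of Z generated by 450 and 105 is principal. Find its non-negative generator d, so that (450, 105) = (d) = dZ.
(450, 105) = (15); d = 15

In the PID Z, (a, b) is generated by gcd(a, b). Compute gcd(450, 105) with the extended Euclidean algorithm, tracking rows (r, s, t) with s·450 + t·105 = r:
  row A: (450, 1, 0)   [1·450 + 0·105 = 450]
  row B: (105, 0, 1)   [0·450 + 1·105 = 105]
  450 = 4·105 + 30   → row C = row A − 4·row B = (30, 1, −4)   [check: 1·450 − 4·105 = 30]
  105 = 3·30 + 15   → row D = row B − 3·row C = (15, −3, 13)   [check: −3·450 + 13·105 = 15]
  30 = 2·15 + 0   → remainder 0, stop. gcd = 15 (last nonzero row D).
So gcd(450, 105) = 15, with Bézout identity −3·450 + 13·105 = 15. Containment (⊇): the Bézout identity exhibits 15 as an element of (450, 105), giving (15) ⊆ (450, 105). Containment (⊆): since 15 | 450 and 15 | 105 (450 = 15·30, 105 = 15·7), every Z-linear combination of 450 and 105 is divisible by 15, so (450, 105) ⊆ (15). Therefore (450, 105) = (15), d = 15.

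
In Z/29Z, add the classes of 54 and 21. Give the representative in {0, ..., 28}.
Reduce the summands first: 54 ≡ 25 (mod 29), so 54 + 21 ≡ 25 + 21 (mod 29). 25 + 21 = 46; 46 = 1·29 + 17, so (54 + 21) mod 29 = 17.

Final answer: 17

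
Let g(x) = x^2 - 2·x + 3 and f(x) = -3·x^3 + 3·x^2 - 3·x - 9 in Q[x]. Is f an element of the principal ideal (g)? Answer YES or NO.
YES

In Q[x] the ideal (g) consists of all multiples of g, so f ∈ (g) iff g | f, i.e. iff the remainder of f on division by g is 0. Divide f by g (g is monic, so eliminate the leading term of the running remainder at each step):
  leading term -3·x^3: subtract (-3·x)·g(x) = -3·x^3 + 6·x^2 - 9·x, leaving -3·x^2 + 6·x - 9
  leading term -3·x^2: subtract (-3)·g(x) = -3·x^2 + 6·x - 9, leaving 0
The remainder is 0, so f(x) = g(x) · h(x) with h(x) = -3·x - 3. Hence g | f, i.e. f ∈ (g).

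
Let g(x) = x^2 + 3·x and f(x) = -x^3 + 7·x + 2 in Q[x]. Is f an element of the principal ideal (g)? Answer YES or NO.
NO

In Q[x] the ideal (g) consists of all multiples of g, so f ∈ (g) iff g | f, i.e. iff the remainder of f on division by g is 0. Divide f by g (g is monic, so eliminate the leading term of the running remainder at each step):
  leading term -x^3: subtract (-x)·g(x) = -x^3 - 3·x^2, leaving 3·x^2 + 7·x + 2
  leading term 3·x^2: subtract (3)·g(x) = 3·x^2 + 9·x, leaving 2 - 2·x
The remainder r(x) = 2 - 2·x ≠ 0 (and deg r < deg g), so g ∤ f, i.e. f ∉ (g).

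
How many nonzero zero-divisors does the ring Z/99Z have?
Z/99Z has 38 nonzero zero-divisors

In Z/99Z each nonzero element is either a unit (gcd with 99 is 1) or a zero-divisor (gcd > 1). The number of units is φ(99): factorise 99 = 3^2 · 11, so φ(99) = (3^2 − 3^1) · (11 − 1) = 6 · 10 = 60. The nonzero elements number 99 − 1 = 98. Hence the nonzero zero-divisors number 98 − 60 = 38.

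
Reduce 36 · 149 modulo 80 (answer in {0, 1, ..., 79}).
4

Reduce the factors first: 149 ≡ 69 (mod 80), so 36 · 149 ≡ 36 · 69 (mod 80). 36 · 69 = 2484. Dividing by 80: 2484 = 31·80 + 4. So (36 · 149) mod 80 = 4.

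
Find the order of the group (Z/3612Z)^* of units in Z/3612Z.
(Z/3612Z)^* consists of the classes a with gcd(a, 3612) = 1, so its order is φ(3612). φ is multiplicative, with φ(p^e) = p^e − p^(e−1). Factorise 3612 = 2^2 · 3 · 7 · 43. Then
  φ(3612) = (2^2 − 2^1) · (3 − 1) · (7 − 1) · (43 − 1) = 2 · 2 · 6 · 42 = 1008.
Thus |(Z/3612Z)^*| = 1008.

Final answer: |(Z/3612Z)^*| = 1008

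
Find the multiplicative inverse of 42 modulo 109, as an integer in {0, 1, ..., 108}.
42^(−1) ≡ 13 (mod 109)

Apply the extended Euclidean algorithm to (109, 42), tracking rows (r, s, t) with s·109 + t·42 = r. Each division r_prev = q·r_cur + r_new produces the new row as (previous row) − q·(current row):
  row A: (109, 1, 0)   [1·109 + 0·42 = 109]
  row B: (42, 0, 1)   [0·109 + 1·42 = 42]
  109 = 2·42 + 25   → row C = row A − 2·row B = (25, 1, −2)   [check: 1·109 − 2·42 = 25]
  42 = 1·25 + 17   → row D = row B − 1·row C = (17, −1, 3)   [check: −1·109 + 3·42 = 17]
  25 = 1·17 + 8   → row E = row C − 1·row D = (8, 2, −5)   [check: 2·109 − 5·42 = 8]
  17 = 2·8 + 1   → row F = row D − 2·row E = (1, −5, 13)   [check: −5·109 + 13·42 = 1]
  8 = 8·1 + 0   → remainder 0, stop. gcd = 1 (last nonzero row F).
The gcd is 1, so 42 is invertible mod 109. The last nonzero row gives −5·109 + 13·42 = 1, so t = 13. So 42^(−1) ≡ 13 (mod 109). Verify: 42 · 13 = 546 ≡ 1 (mod 109). ✓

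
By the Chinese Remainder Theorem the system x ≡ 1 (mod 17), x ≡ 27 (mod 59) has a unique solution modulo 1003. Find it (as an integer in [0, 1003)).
The moduli 17, 59 are pairwise coprime, so by the CRT there is a unique solution mod 17·59 = 1003.
Solve by successive substitution. Start with x ≡ 1 (mod 17).
  Combine with x ≡ 27 (mod 59): write x = 1 + 17·t and require 1 + 17·t ≡ 27 (mod 59), i.e. 17·t ≡ 27 − 1 ≡ 26 (mod 59). Since 17^(−1) ≡ 7 (mod 59), t ≡ 7·26 ≡ 5 (mod 59). So x ≡ 1 + 17·5 = 86 (mod 1003).
Unique solution in [0, 1003): x = 86.

Final answer: x ≡ 86 (mod 1003); the representative in [0, 1003) is 86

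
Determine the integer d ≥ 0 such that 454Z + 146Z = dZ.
In the PID Z, (a, b) is generated by gcd(a, b). Compute gcd(454, 146) with the extended Euclidean algorithm, tracking rows (r, s, t) with s·454 + t·146 = r:
  row A: (454, 1, 0)   [1·454 + 0·146 = 454]
  row B: (146, 0, 1)   [0·454 + 1·146 = 146]
  454 = 3·146 + 16   → row C = row A − 3·row B = (16, 1, −3)   [check: 1·454 − 3·146 = 16]
  146 = 9·16 + 2   → row D = row B − 9·row C = (2, −9, 28)   [check: −9·454 + 28·146 = 2]
  16 = 8·2 + 0   → remainder 0, stop. gcd = 2 (last nonzero row D).
So gcd(454, 146) = 2, with Bézout identity −9·454 + 28·146 = 2. Containment (⊇): the Bézout identity exhibits 2 as an element of (454, 146), giving (2) ⊆ (454, 146). Containment (⊆): since 2 | 454 and 2 | 146 (454 = 2·227, 146 = 2·73), every Z-linear combination of 454 and 146 is divisible by 2, so (454, 146) ⊆ (2). Therefore (454, 146) = (2), d = 2.

Final answer: (454, 146) = (2); d = 2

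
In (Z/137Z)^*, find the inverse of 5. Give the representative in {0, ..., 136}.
Apply the extended Euclidean algorithm to (137, 5), tracking rows (r, s, t) with s·137 + t·5 = r. Each division r_prev = q·r_cur + r_new produces the new row as (previous row) − q·(current row):
  row A: (137, 1, 0)   [1·137 + 0·5 = 137]
  row B: (5, 0, 1)   [0·137 + 1·5 = 5]
  137 = 27·5 + 2   → row C = row A − 27·row B = (2, 1, −27)   [check: 1·137 − 27·5 = 2]
  5 = 2·2 + 1   → row D = row B − 2·row C = (1, −2, 55)   [check: −2·137 + 55·5 = 1]
  2 = 2·1 + 0   → remainder 0, stop. gcd = 1 (last nonzero row D).
The gcd is 1, so 5 is invertible mod 137. The last nonzero row gives −2·137 + 55·5 = 1, so t = 55. So 5^(−1) ≡ 55 (mod 137). Verify: 5 · 55 = 275 ≡ 1 (mod 137). ✓

Final answer: 5^(−1) ≡ 55 (mod 137)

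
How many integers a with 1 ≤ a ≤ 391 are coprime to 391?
The number of a ∈ {1, ..., 391} with gcd(a, 391) = 1 is by definition Euler's totient φ(391). φ is multiplicative, with φ(p^e) = p^e − p^(e−1). Factorise 391 = 17 · 23. Then
  φ(391) = (17 − 1) · (23 − 1) = 16 · 22 = 352.
So there are 352 such integers.

Final answer: 352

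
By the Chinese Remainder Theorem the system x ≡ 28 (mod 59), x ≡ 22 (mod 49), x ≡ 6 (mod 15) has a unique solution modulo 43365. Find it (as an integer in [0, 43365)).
The moduli 59, 49, 15 are pairwise coprime, so by the CRT there is a unique solution mod 59·49·15 = 43365.
Solve by successive substitution. Start with x ≡ 28 (mod 59).
  Combine with x ≡ 22 (mod 49): write x = 28 + 59·t and require 28 + 59·t ≡ 22 (mod 49), i.e. 59·t ≡ 22 − 28 ≡ 43 (mod 49). Since 59^(−1) ≡ 5 (mod 49) (59 ≡ 10 (mod 49)), t ≡ 5·43 ≡ 19 (mod 49). So x ≡ 28 + 59·19 = 1149 (mod 2891).
  Combine with x ≡ 6 (mod 15): write x = 1149 + 2891·t and require 1149 + 2891·t ≡ 6 (mod 15), i.e. 2891·t ≡ 6 − 1149 ≡ 12 (mod 15). Since 2891^(−1) ≡ 11 (mod 15) (2891 ≡ 11 (mod 15)), t ≡ 11·12 ≡ 12 (mod 15). So x ≡ 1149 + 2891·12 = 35841 (mod 43365).
Unique solution in [0, 43365): x = 35841.

Final answer: x ≡ 35841 (mod 43365); the representative in [0, 43365) is 35841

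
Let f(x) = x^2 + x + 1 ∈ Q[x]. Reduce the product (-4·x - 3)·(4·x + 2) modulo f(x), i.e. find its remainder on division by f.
a · b ≡ 10 - 4·x (mod f(x))

First multiply in Q[x] without reducing: a · b = -16·x^2 - 20·x - 6. Now divide by f(x) = x^2 + x + 1, eliminating the leading term at each step:
  leading term -16·x^2: subtract (-16)·f(x) = -16·x^2 - 16·x - 16, leaving 10 - 4·x
The degree is now < 2, so this is the remainder. Hence a · b ≡ 10 - 4·x in Q[x]/(f).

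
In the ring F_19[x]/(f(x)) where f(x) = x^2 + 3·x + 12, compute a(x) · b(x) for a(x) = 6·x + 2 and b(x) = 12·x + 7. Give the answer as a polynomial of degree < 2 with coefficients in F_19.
a · b ≡ 2·x + 5 (mod f(x))

Multiply as integer polynomials: a · b = 72·x^2 + 66·x + 14. Reducing coefficients mod 19: a · b ≡ 15·x^2 + 9·x + 14. Now divide by f(x) = x^2 + 3·x + 12 in F_19[x], eliminating the leading term at each step:
  leading term 15·x^2: subtract (15)·f(x) = 15·x^2 + 7·x + 9, leaving 2·x + 5 (coefficients mod 19)
The degree is now < 2, so this is the remainder. Hence a · b ≡ 2·x + 5 in F_19[x]/(f).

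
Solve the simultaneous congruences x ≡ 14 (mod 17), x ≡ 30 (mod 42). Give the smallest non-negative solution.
The moduli 17, 42 are pairwise coprime, so by the CRT there is a unique solution mod 17·42 = 714.
Solve by successive substitution. Start with x ≡ 14 (mod 17).
  Combine with x ≡ 30 (mod 42): write x = 14 + 17·t and require 14 + 17·t ≡ 30 (mod 42), i.e. 17·t ≡ 30 − 14 ≡ 16 (mod 42). Since 17^(−1) ≡ 5 (mod 42), t ≡ 5·16 ≡ 38 (mod 42). So x ≡ 14 + 17·38 = 660 (mod 714).
Unique solution in [0, 714): x = 660.

Final answer: x ≡ 660 (mod 714); the representative in [0, 714) is 660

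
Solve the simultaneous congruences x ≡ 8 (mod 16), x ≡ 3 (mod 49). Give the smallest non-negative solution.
The moduli 16, 49 are pairwise coprime, so by the CRT there is a unique solution mod 16·49 = 784.
Solve by successive substitution. Start with x ≡ 8 (mod 16).
  Combine with x ≡ 3 (mod 49): write x = 8 + 16·t and require 8 + 16·t ≡ 3 (mod 49), i.e. 16·t ≡ 3 − 8 ≡ 44 (mod 49). Since 16^(−1) ≡ 46 (mod 49), t ≡ 46·44 ≡ 15 (mod 49). So x ≡ 8 + 16·15 = 248 (mod 784).
Unique solution in [0, 784): x = 248.

Final answer: x ≡ 248 (mod 784); the representative in [0, 784) is 248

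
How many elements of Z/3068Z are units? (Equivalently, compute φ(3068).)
An element a ∈ Z/3068Z is a unit iff gcd(a, 3068) = 1, so the number of units is φ(3068). φ is multiplicative, with φ(p^e) = p^e − p^(e−1). Factorise 3068 = 2^2 · 13 · 59. Then
  φ(3068) = (2^2 − 2^1) · (13 − 1) · (59 − 1) = 2 · 12 · 58 = 1392.

Final answer: Z/3068Z has φ(3068) = 1392 units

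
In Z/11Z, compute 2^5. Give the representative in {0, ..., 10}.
Use repeated squaring. Binary(5) = 101. Walk through the bits of the exponent 5 left-to-right: at each bit after the leading one, square the running value, then multiply by 2 if the bit is 1 (always reducing mod 11):
  bit 1 = 1 (leading): start with 2.
  bit 2 = 0: square 2^2 = 4 (mod 11).
  bit 3 = 1: square 4^2 = 16 ≡ 5; bit is 1, so multiply 5·2 = 10 (mod 11).
Final value: 2^5 ≡ 10 (mod 11).

Final answer: 10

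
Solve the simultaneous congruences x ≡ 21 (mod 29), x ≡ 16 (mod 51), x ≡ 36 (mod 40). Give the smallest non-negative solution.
x ≡ 1036 (mod 59160); the representative in [0, 59160) is 1036

The moduli 29, 51, 40 are pairwise coprime, so by the CRT there is a unique solution mod 29·51·40 = 59160.
Solve by successive substitution. Start with x ≡ 21 (mod 29).
  Combine with x ≡ 16 (mod 51): write x = 21 + 29·t and require 21 + 29·t ≡ 16 (mod 51), i.e. 29·t ≡ 16 − 21 ≡ 46 (mod 51). Since 29^(−1) ≡ 44 (mod 51), t ≡ 44·46 ≡ 35 (mod 51). So x ≡ 21 + 29·35 = 1036 (mod 1479).
  Combine with x ≡ 36 (mod 40): write x = 1036 + 1479·t and require 1036 + 1479·t ≡ 36 (mod 40), i.e. 1479·t ≡ 36 − 1036 ≡ 0 (mod 40). Since 1479^(−1) ≡ 39 (mod 40) (1479 ≡ 39 (mod 40)), t ≡ 39·0 ≡ 0 (mod 40). So x ≡ 1036 + 1479·0 = 1036 (mod 59160).
Unique solution in [0, 59160): x = 1036.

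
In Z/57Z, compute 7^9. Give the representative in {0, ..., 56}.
Use repeated squaring. Binary(9) = 1001. Walk through the bits of the exponent 9 left-to-right: at each bit after the leading one, square the running value, then multiply by 7 if the bit is 1 (always reducing mod 57):
  bit 1 = 1 (leading): start with 7.
  bit 2 = 0: square 7^2 = 49 (mod 57).
  bit 3 = 0: square 49^2 = 2401 ≡ 7 (mod 57).
  bit 4 = 1: square 7^2 = 49; bit is 1, so multiply 49·7 = 343 ≡ 1 (mod 57).
Final value: 7^9 ≡ 1 (mod 57).

Final answer: 1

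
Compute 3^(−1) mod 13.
Apply the extended Euclidean algorithm to (13, 3), tracking rows (r, s, t) with s·13 + t·3 = r. Each division r_prev = q·r_cur + r_new produces the new row as (previous row) − q·(current row):
  row A: (13, 1, 0)   [1·13 + 0·3 = 13]
  row B: (3, 0, 1)   [0·13 + 1·3 = 3]
  13 = 4·3 + 1   → row C = row A − 4·row B = (1, 1, −4)   [check: 1·13 − 4·3 = 1]
  3 = 3·1 + 0   → remainder 0, stop. gcd = 1 (last nonzero row C).
The gcd is 1, so 3 is invertible mod 13. The last nonzero row gives 1·13 − 4·3 = 1, so t = −4. So 3^(−1) ≡ −4 ≡ 9 (mod 13). Verify: 3 · 9 = 27 ≡ 1 (mod 13). ✓

Final answer: 3^(−1) ≡ 9 (mod 13)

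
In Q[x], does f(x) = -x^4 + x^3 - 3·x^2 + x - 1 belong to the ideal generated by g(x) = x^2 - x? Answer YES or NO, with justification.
In Q[x] the ideal (g) consists of all multiples of g, so f ∈ (g) iff g | f, i.e. iff the remainder of f on division by g is 0. Divide f by g (g is monic, so eliminate the leading term of the running remainder at each step):
  leading term -x^4: subtract (-x^2)·g(x) = -x^4 + x^3, leaving -3·x^2 + x - 1
  leading term -3·x^2: subtract (-3)·g(x) = -3·x^2 + 3·x, leaving -2·x - 1
The remainder r(x) = -2·x - 1 ≠ 0 (and deg r < deg g), so g ∤ f, i.e. f ∉ (g).

Final answer: NO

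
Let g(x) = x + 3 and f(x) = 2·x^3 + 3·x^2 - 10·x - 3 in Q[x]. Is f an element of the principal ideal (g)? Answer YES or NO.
YES

In Q[x] the ideal (g) consists of all multiples of g, so f ∈ (g) iff g | f, i.e. iff the remainder of f on division by g is 0. Divide f by g (g is monic, so eliminate the leading term of the running remainder at each step):
  leading term 2·x^3: subtract (2·x^2)·g(x) = 2·x^3 + 6·x^2, leaving -3·x^2 - 10·x - 3
  leading term -3·x^2: subtract (-3·x)·g(x) = -3·x^2 - 9·x, leaving -x - 3
  leading term -x: subtract (-1)·g(x) = -x - 3, leaving 0
The remainder is 0, so f(x) = g(x) · h(x) with h(x) = 2·x^2 - 3·x - 1. Hence g | f, i.e. f ∈ (g).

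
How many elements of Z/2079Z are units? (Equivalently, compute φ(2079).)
Z/2079Z has φ(2079) = 1080 units

An element a ∈ Z/2079Z is a unit iff gcd(a, 2079) = 1, so the number of units is φ(2079). φ is multiplicative, with φ(p^e) = p^e − p^(e−1). Factorise 2079 = 3^3 · 7 · 11. Then
  φ(2079) = (3^3 − 3^2) · (7 − 1) · (11 − 1) = 18 · 6 · 10 = 1080.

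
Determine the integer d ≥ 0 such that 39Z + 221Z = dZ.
(39, 221) = (13); d = 13

In the PID Z, (a, b) is generated by gcd(a, b). Compute gcd(221, 39) with the extended Euclidean algorithm, tracking rows (r, s, t) with s·221 + t·39 = r:
  row A: (221, 1, 0)   [1·221 + 0·39 = 221]
  row B: (39, 0, 1)   [0·221 + 1·39 = 39]
  221 = 5·39 + 26   → row C = row A − 5·row B = (26, 1, −5)   [check: 1·221 − 5·39 = 26]
  39 = 1·26 + 13   → row D = row B − 1·row C = (13, −1, 6)   [check: −1·221 + 6·39 = 13]
  26 = 2·13 + 0   → remainder 0, stop. gcd = 13 (last nonzero row D).
So gcd(39, 221) = 13, with Bézout identity −1·221 + 6·39 = 13. Containment (⊇): the Bézout identity exhibits 13 as an element of (39, 221), giving (13) ⊆ (39, 221). Containment (⊆): since 13 | 39 and 13 | 221 (39 = 13·3, 221 = 13·17), every Z-linear combination of 39 and 221 is divisible by 13, so (39, 221) ⊆ (13). Therefore (39, 221) = (13), d = 13.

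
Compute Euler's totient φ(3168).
φ(3168) = 960

φ is multiplicative, with φ(p^e) = p^e − p^(e−1). Factorise 3168 = 2^5 · 3^2 · 11. Then
  φ(3168) = (2^5 − 2^4) · (3^2 − 3^1) · (11 − 1) = 16 · 6 · 10 = 960.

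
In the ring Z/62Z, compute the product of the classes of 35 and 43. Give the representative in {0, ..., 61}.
Both factors are already reduced mod 62. 35 · 43 = 1505. Dividing by 62: 1505 = 24·62 + 17. So (35 · 43) mod 62 = 17.

Final answer: 17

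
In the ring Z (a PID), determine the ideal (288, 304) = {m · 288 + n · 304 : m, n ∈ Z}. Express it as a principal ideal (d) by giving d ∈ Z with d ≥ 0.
(288, 304) = (16); d = 16

In the PID Z, (a, b) is generated by gcd(a, b). Compute gcd(304, 288) with the extended Euclidean algorithm, tracking rows (r, s, t) with s·304 + t·288 = r:
  row A: (304, 1, 0)   [1·304 + 0·288 = 304]
  row B: (288, 0, 1)   [0·304 + 1·288 = 288]
  304 = 1·288 + 16   → row C = row A − 1·row B = (16, 1, −1)   [check: 1·304 − 1·288 = 16]
  288 = 18·16 + 0   → remainder 0, stop. gcd = 16 (last nonzero row C).
So gcd(288, 304) = 16, with Bézout identity 1·304 − 1·288 = 16. Containment (⊇): the Bézout identity exhibits 16 as an element of (288, 304), giving (16) ⊆ (288, 304). Containment (⊆): since 16 | 288 and 16 | 304 (288 = 16·18, 304 = 16·19), every Z-linear combination of 288 and 304 is divisible by 16, so (288, 304) ⊆ (16). Therefore (288, 304) = (16), d = 16.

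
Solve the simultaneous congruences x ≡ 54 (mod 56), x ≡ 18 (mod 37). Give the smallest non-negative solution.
x ≡ 166 (mod 2072); the representative in [0, 2072) is 166

The moduli 56, 37 are pairwise coprime, so by the CRT there is a unique solution mod 56·37 = 2072.
Solve by successive substitution. Start with x ≡ 54 (mod 56).
  Combine with x ≡ 18 (mod 37): write x = 54 + 56·t and require 54 + 56·t ≡ 18 (mod 37), i.e. 56·t ≡ 18 − 54 ≡ 1 (mod 37). Since 56^(−1) ≡ 2 (mod 37) (56 ≡ 19 (mod 37)), t ≡ 2·1 ≡ 2 (mod 37). So x ≡ 54 + 56·2 = 166 (mod 2072).
Unique solution in [0, 2072): x = 166.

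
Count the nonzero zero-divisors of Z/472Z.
In Z/472Z each nonzero element is either a unit (gcd with 472 is 1) or a zero-divisor (gcd > 1). The number of units is φ(472): factorise 472 = 2^3 · 59, so φ(472) = (2^3 − 2^2) · (59 − 1) = 4 · 58 = 232. The nonzero elements number 472 − 1 = 471. Hence the nonzero zero-divisors number 471 − 232 = 239.

Final answer: Z/472Z has 239 nonzero zero-divisors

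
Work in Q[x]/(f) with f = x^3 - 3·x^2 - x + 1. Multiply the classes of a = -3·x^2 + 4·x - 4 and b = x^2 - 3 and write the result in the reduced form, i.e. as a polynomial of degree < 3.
First multiply in Q[x] without reducing: a · b = -3·x^4 + 4·x^3 + 5·x^2 - 12·x + 12. Now divide by f(x) = x^3 - 3·x^2 - x + 1, eliminating the leading term at each step:
  leading term -3·x^4: subtract (-3·x)·f(x) = -3·x^4 + 9·x^3 + 3·x^2 - 3·x, leaving -5·x^3 + 2·x^2 - 9·x + 12
  leading term -5·x^3: subtract (-5)·f(x) = -5·x^3 + 15·x^2 + 5·x - 5, leaving -13·x^2 - 14·x + 17
The degree is now < 3, so this is the remainder. Hence a · b ≡ -13·x^2 - 14·x + 17 in Q[x]/(f).

Final answer: a · b ≡ -13·x^2 - 14·x + 17 (mod f(x))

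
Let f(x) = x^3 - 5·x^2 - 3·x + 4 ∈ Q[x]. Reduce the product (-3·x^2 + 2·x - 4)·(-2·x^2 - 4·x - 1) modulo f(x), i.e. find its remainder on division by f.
a · b ≡ 211·x^2 + 104·x - 148 (mod f(x))

First multiply in Q[x] without reducing: a · b = 6·x^4 + 8·x^3 + 3·x^2 + 14·x + 4. Now divide by f(x) = x^3 - 5·x^2 - 3·x + 4, eliminating the leading term at each step:
  leading term 6·x^4: subtract (6·x)·f(x) = 6·x^4 - 30·x^3 - 18·x^2 + 24·x, leaving 38·x^3 + 21·x^2 - 10·x + 4
  leading term 38·x^3: subtract (38)·f(x) = 38·x^3 - 190·x^2 - 114·x + 152, leaving 211·x^2 + 104·x - 148
The degree is now < 3, so this is the remainder. Hence a · b ≡ 211·x^2 + 104·x - 148 in Q[x]/(f).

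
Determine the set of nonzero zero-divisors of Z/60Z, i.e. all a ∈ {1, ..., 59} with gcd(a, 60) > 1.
An element a ∈ Z/60Z (with a ≠ 0) is a zero-divisor iff gcd(a, 60) > 1 (because a is a unit precisely when gcd(a, n) = 1, and in Z/nZ every nonzero, non-unit element is a zero-divisor). Scan a = 1, ..., 59 and keep those with gcd(a, 60) > 1:
  gcd(2, 60) = 2, gcd(3, 60) = 3, gcd(4, 60) = 4, gcd(5, 60) = 5, gcd(6, 60) = 6, gcd(8, 60) = 4, gcd(9, 60) = 3, gcd(10, 60) = 10, gcd(12, 60) = 12, gcd(14, 60) = 2, gcd(15, 60) = 15, gcd(16, 60) = 4, gcd(18, 60) = 6, gcd(20, 60) = 20, gcd(21, 60) = 3, gcd(22, 60) = 2, gcd(24, 60) = 12, gcd(25, 60) = 5, gcd(26, 60) = 2, gcd(27, 60) = 3, gcd(28, 60) = 4, gcd(30, 60) = 30, gcd(32, 60) = 4, gcd(33, 60) = 3, gcd(34, 60) = 2, gcd(35, 60) = 5, gcd(36, 60) = 12, gcd(38, 60) = 2, gcd(39, 60) = 3, gcd(40, 60) = 20, gcd(42, 60) = 6, gcd(44, 60) = 4, gcd(45, 60) = 15, gcd(46, 60) = 2, gcd(48, 60) = 12, gcd(50, 60) = 10, gcd(51, 60) = 3, gcd(52, 60) = 4, gcd(54, 60) = 6, gcd(55, 60) = 5, gcd(56, 60) = 4, gcd(57, 60) = 3, gcd(58, 60) = 2.
All other a ∈ {1, ..., 59} have gcd(a, 60) = 1 and are units. So the nonzero zero-divisors are exactly the 43 values of a appearing in this scan.

Final answer: nonzero zero-divisors of Z/60Z = {2, 3, 4, 5, 6, 8, 9, 10, 12, 14, 15, 16, 18, 20, 21, 22, 24, 25, 26, 27, 28, 30, 32, 33, 34, 35, 36, 38, 39, 40, 42, 44, 45, 46, 48, 50, 51, 52, 54, 55, 56, 57, 58}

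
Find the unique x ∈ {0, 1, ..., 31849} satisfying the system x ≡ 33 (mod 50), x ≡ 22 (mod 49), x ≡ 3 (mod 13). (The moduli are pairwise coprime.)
x ≡ 31333 (mod 31850); the representative in [0, 31850) is 31333

The moduli 50, 49, 13 are pairwise coprime, so by the CRT there is a unique solution mod 50·49·13 = 31850.
Solve by successive substitution. Start with x ≡ 33 (mod 50).
  Combine with x ≡ 22 (mod 49): write x = 33 + 50·t and require 33 + 50·t ≡ 22 (mod 49), i.e. 50·t ≡ 22 − 33 ≡ 38 (mod 49). Since 50^(−1) ≡ 1 (mod 49) (50 ≡ 1 (mod 49)), t ≡ 1·38 ≡ 38 (mod 49). So x ≡ 33 + 50·38 = 1933 (mod 2450).
  Combine with x ≡ 3 (mod 13): write x = 1933 + 2450·t and require 1933 + 2450·t ≡ 3 (mod 13), i.e. 2450·t ≡ 3 − 1933 ≡ 7 (mod 13). Since 2450^(−1) ≡ 11 (mod 13) (2450 ≡ 6 (mod 13)), t ≡ 11·7 ≡ 12 (mod 13). So x ≡ 1933 + 2450·12 = 31333 (mod 31850).
Unique solution in [0, 31850): x = 31333.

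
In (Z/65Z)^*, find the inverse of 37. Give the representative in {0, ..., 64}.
37^(−1) ≡ 58 (mod 65)

Apply the extended Euclidean algorithm to (65, 37), tracking rows (r, s, t) with s·65 + t·37 = r. Each division r_prev = q·r_cur + r_new produces the new row as (previous row) − q·(current row):
  row A: (65, 1, 0)   [1·65 + 0·37 = 65]
  row B: (37, 0, 1)   [0·65 + 1·37 = 37]
  65 = 1·37 + 28   → row C = row A − 1·row B = (28, 1, −1)   [check: 1·65 − 1·37 = 28]
  37 = 1·28 + 9   → row D = row B − 1·row C = (9, −1, 2)   [check: −1·65 + 2·37 = 9]
  28 = 3·9 + 1   → row E = row C − 3·row D = (1, 4, −7)   [check: 4·65 − 7·37 = 1]
  9 = 9·1 + 0   → remainder 0, stop. gcd = 1 (last nonzero row E).
The gcd is 1, so 37 is invertible mod 65. The last nonzero row gives 4·65 − 7·37 = 1, so t = −7. So 37^(−1) ≡ −7 ≡ 58 (mod 65). Verify: 37 · 58 = 2146 ≡ 1 (mod 65). ✓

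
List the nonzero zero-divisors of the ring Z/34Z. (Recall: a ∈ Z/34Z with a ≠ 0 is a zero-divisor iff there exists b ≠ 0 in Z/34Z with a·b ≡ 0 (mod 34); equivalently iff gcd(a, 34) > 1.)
nonzero zero-divisors of Z/34Z = {2, 4, 6, 8, 10, 12, 14, 16, 17, 18, 20, 22, 24, 26, 28, 30, 32}

An element a ∈ Z/34Z (with a ≠ 0) is a zero-divisor iff gcd(a, 34) > 1 (because a is a unit precisely when gcd(a, n) = 1, and in Z/nZ every nonzero, non-unit element is a zero-divisor). Scan a = 1, ..., 33 and keep those with gcd(a, 34) > 1:
  gcd(2, 34) = 2, gcd(4, 34) = 2, gcd(6, 34) = 2, gcd(8, 34) = 2, gcd(10, 34) = 2, gcd(12, 34) = 2, gcd(14, 34) = 2, gcd(16, 34) = 2, gcd(17, 34) = 17, gcd(18, 34) = 2, gcd(20, 34) = 2, gcd(22, 34) = 2, gcd(24, 34) = 2, gcd(26, 34) = 2, gcd(28, 34) = 2, gcd(30, 34) = 2, gcd(32, 34) = 2.
All other a ∈ {1, ..., 33} have gcd(a, 34) = 1 and are units. So the nonzero zero-divisors are exactly the 17 values of a appearing in this scan.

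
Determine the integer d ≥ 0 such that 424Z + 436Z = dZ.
In the PID Z, (a, b) is generated by gcd(a, b). Compute gcd(436, 424) with the extended Euclidean algorithm, tracking rows (r, s, t) with s·436 + t·424 = r:
  row A: (436, 1, 0)   [1·436 + 0·424 = 436]
  row B: (424, 0, 1)   [0·436 + 1·424 = 424]
  436 = 1·424 + 12   → row C = row A − 1·row B = (12, 1, −1)   [check: 1·436 − 1·424 = 12]
  424 = 35·12 + 4   → row D = row B − 35·row C = (4, −35, 36)   [check: −35·436 + 36·424 = 4]
  12 = 3·4 + 0   → remainder 0, stop. gcd = 4 (last nonzero row D).
So gcd(424, 436) = 4, with Bézout identity −35·436 + 36·424 = 4. Containment (⊇): the Bézout identity exhibits 4 as an element of (424, 436), giving (4) ⊆ (424, 436). Containment (⊆): since 4 | 424 and 4 | 436 (424 = 4·106, 436 = 4·109), every Z-linear combination of 424 and 436 is divisible by 4, so (424, 436) ⊆ (4). Therefore (424, 436) = (4), d = 4.

Final answer: (424, 436) = (4); d = 4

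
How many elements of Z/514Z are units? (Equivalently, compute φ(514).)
An element a ∈ Z/514Z is a unit iff gcd(a, 514) = 1, so the number of units is φ(514). φ is multiplicative, with φ(p^e) = p^e − p^(e−1). Factorise 514 = 2 · 257. Then
  φ(514) = (2 − 1) · (257 − 1) = 1 · 256 = 256.

Final answer: Z/514Z has φ(514) = 256 units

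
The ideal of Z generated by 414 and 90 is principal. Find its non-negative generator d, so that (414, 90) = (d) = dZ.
In the PID Z, (a, b) is generated by gcd(a, b). Compute gcd(414, 90) with the extended Euclidean algorithm, tracking rows (r, s, t) with s·414 + t·90 = r:
  row A: (414, 1, 0)   [1·414 + 0·90 = 414]
  row B: (90, 0, 1)   [0·414 + 1·90 = 90]
  414 = 4·90 + 54   → row C = row A − 4·row B = (54, 1, −4)   [check: 1·414 − 4·90 = 54]
  90 = 1·54 + 36   → row D = row B − 1·row C = (36, −1, 5)   [check: −1·414 + 5·90 = 36]
  54 = 1·36 + 18   → row E = row C − 1·row D = (18, 2, −9)   [check: 2·414 − 9·90 = 18]
  36 = 2·18 + 0   → remainder 0, stop. gcd = 18 (last nonzero row E).
So gcd(414, 90) = 18, with Bézout identity 2·414 − 9·90 = 18. Containment (⊇): the Bézout identity exhibits 18 as an element of (414, 90), giving (18) ⊆ (414, 90). Containment (⊆): since 18 | 414 and 18 | 90 (414 = 18·23, 90 = 18·5), every Z-linear combination of 414 and 90 is divisible by 18, so (414, 90) ⊆ (18). Therefore (414, 90) = (18), d = 18.

Final answer: (414, 90) = (18); d = 18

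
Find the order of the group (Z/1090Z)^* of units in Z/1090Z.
(Z/1090Z)^* consists of the classes a with gcd(a, 1090) = 1, so its order is φ(1090). φ is multiplicative, with φ(p^e) = p^e − p^(e−1). Factorise 1090 = 2 · 5 · 109. Then
  φ(1090) = (2 − 1) · (5 − 1) · (109 − 1) = 1 · 4 · 108 = 432.
Thus |(Z/1090Z)^*| = 432.

Final answer: |(Z/1090Z)^*| = 432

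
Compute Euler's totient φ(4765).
φ is multiplicative, with φ(p^e) = p^e − p^(e−1). Factorise 4765 = 5 · 953. Then
  φ(4765) = (5 − 1) · (953 − 1) = 4 · 952 = 3808.

Final answer: φ(4765) = 3808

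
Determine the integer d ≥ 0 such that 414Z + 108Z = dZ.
In the PID Z, (a, b) is generated by gcd(a, b). Compute gcd(414, 108) with the extended Euclidean algorithm, tracking rows (r, s, t) with s·414 + t·108 = r:
  row A: (414, 1, 0)   [1·414 + 0·108 = 414]
  row B: (108, 0, 1)   [0·414 + 1·108 = 108]
  414 = 3·108 + 90   → row C = row A − 3·row B = (90, 1, −3)   [check: 1·414 − 3·108 = 90]
  108 = 1·90 + 18   → row D = row B − 1·row C = (18, −1, 4)   [check: −1·414 + 4·108 = 18]
  90 = 5·18 + 0   → remainder 0, stop. gcd = 18 (last nonzero row D).
So gcd(414, 108) = 18, with Bézout identity −1·414 + 4·108 = 18. Containment (⊇): the Bézout identity exhibits 18 as an element of (414, 108), giving (18) ⊆ (414, 108). Containment (⊆): since 18 | 414 and 18 | 108 (414 = 18·23, 108 = 18·6), every Z-linear combination of 414 and 108 is divisible by 18, so (414, 108) ⊆ (18). Therefore (414, 108) = (18), d = 18.

Final answer: (414, 108) = (18); d = 18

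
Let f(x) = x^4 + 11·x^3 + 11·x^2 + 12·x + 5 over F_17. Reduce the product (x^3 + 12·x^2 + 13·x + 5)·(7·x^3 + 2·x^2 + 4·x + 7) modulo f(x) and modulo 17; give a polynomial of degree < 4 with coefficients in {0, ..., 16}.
Multiply as integer polynomials: a · b = 7·x^6 + 86·x^5 + 119·x^4 + 116·x^3 + 146·x^2 + 111·x + 35. Reducing coefficients mod 17: a · b ≡ 7·x^6 + x^5 + 14·x^3 + 10·x^2 + 9·x + 1. Now divide by f(x) = x^4 + 11·x^3 + 11·x^2 + 12·x + 5 in F_17[x], eliminating the leading term at each step:
  leading term 7·x^6: subtract (7·x^2)·f(x) = 7·x^6 + 9·x^5 + 9·x^4 + 16·x^3 + x^2, leaving 9·x^5 + 8·x^4 + 15·x^3 + 9·x^2 + 9·x + 1 (coefficients mod 17)
  leading term 9·x^5: subtract (9·x)·f(x) = 9·x^5 + 14·x^4 + 14·x^3 + 6·x^2 + 11·x, leaving 11·x^4 + x^3 + 3·x^2 + 15·x + 1 (coefficients mod 17)
  leading term 11·x^4: subtract (11)·f(x) = 11·x^4 + 2·x^3 + 2·x^2 + 13·x + 4, leaving 16·x^3 + x^2 + 2·x + 14 (coefficients mod 17)
The degree is now < 4, so this is the remainder. Hence a · b ≡ 16·x^3 + x^2 + 2·x + 14 in F_17[x]/(f).

Final answer: a · b ≡ 16·x^3 + x^2 + 2·x + 14 (mod f(x))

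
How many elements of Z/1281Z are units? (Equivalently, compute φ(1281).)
Z/1281Z has φ(1281) = 720 units

An element a ∈ Z/1281Z is a unit iff gcd(a, 1281) = 1, so the number of units is φ(1281). φ is multiplicative, with φ(p^e) = p^e − p^(e−1). Factorise 1281 = 3 · 7 · 61. Then
  φ(1281) = (3 − 1) · (7 − 1) · (61 − 1) = 2 · 6 · 60 = 720.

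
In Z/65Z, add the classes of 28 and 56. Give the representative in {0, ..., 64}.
Both summands are already reduced mod 65. 28 + 56 = 84; 84 = 1·65 + 19, so (28 + 56) mod 65 = 19.

Final answer: 19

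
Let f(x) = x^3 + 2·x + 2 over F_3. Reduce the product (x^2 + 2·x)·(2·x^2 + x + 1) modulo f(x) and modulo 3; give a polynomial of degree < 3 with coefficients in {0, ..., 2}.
Multiply as integer polynomials: a · b = 2·x^4 + 5·x^3 + 3·x^2 + 2·x. Reducing coefficients mod 3: a · b ≡ 2·x^4 + 2·x^3 + 2·x. Now divide by f(x) = x^3 + 2·x + 2 in F_3[x], eliminating the leading term at each step:
  leading term 2·x^4: subtract (2·x)·f(x) = 2·x^4 + x^2 + x, leaving 2·x^3 + 2·x^2 + x (coefficients mod 3)
  leading term 2·x^3: subtract (2)·f(x) = 2·x^3 + x + 1, leaving 2·x^2 + 2 (coefficients mod 3)
The degree is now < 3, so this is the remainder. Hence a · b ≡ 2·x^2 + 2 in F_3[x]/(f).

Final answer: a · b ≡ 2·x^2 + 2 (mod f(x))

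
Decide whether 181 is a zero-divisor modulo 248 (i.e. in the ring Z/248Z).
NO

gcd(181, 248) = 1, so 181 is a unit in Z/248Z (it has a multiplicative inverse). A unit cannot be a zero-divisor: if 181·b ≡ 0 then multiplying both sides by 181^(−1) gives b ≡ 0. So 181 is not a zero-divisor.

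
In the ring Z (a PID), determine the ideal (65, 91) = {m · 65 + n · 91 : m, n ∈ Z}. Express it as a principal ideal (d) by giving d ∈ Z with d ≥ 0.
(65, 91) = (13); d = 13

In the PID Z, (a, b) is generated by gcd(a, b). Compute gcd(91, 65) with the extended Euclidean algorithm, tracking rows (r, s, t) with s·91 + t·65 = r:
  row A: (91, 1, 0)   [1·91 + 0·65 = 91]
  row B: (65, 0, 1)   [0·91 + 1·65 = 65]
  91 = 1·65 + 26   → row C = row A − 1·row B = (26, 1, −1)   [check: 1·91 − 1·65 = 26]
  65 = 2·26 + 13   → row D = row B − 2·row C = (13, −2, 3)   [check: −2·91 + 3·65 = 13]
  26 = 2·13 + 0   → remainder 0, stop. gcd = 13 (last nonzero row D).
So gcd(65, 91) = 13, with Bézout identity −2·91 + 3·65 = 13. Containment (⊇): the Bézout identity exhibits 13 as an element of (65, 91), giving (13) ⊆ (65, 91). Containment (⊆): since 13 | 65 and 13 | 91 (65 = 13·5, 91 = 13·7), every Z-linear combination of 65 and 91 is divisible by 13, so (65, 91) ⊆ (13). Therefore (65, 91) = (13), d = 13.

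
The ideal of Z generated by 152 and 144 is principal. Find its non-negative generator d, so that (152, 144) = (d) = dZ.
In the PID Z, (a, b) is generated by gcd(a, b). Compute gcd(152, 144) with the extended Euclidean algorithm, tracking rows (r, s, t) with s·152 + t·144 = r:
  row A: (152, 1, 0)   [1·152 + 0·144 = 152]
  row B: (144, 0, 1)   [0·152 + 1·144 = 144]
  152 = 1·144 + 8   → row C = row A − 1·row B = (8, 1, −1)   [check: 1·152 − 1·144 = 8]
  144 = 18·8 + 0   → remainder 0, stop. gcd = 8 (last nonzero row C).
So gcd(152, 144) = 8, with Bézout identity 1·152 − 1·144 = 8. Containment (⊇): the Bézout identity exhibits 8 as an element of (152, 144), giving (8) ⊆ (152, 144). Containment (⊆): since 8 | 152 and 8 | 144 (152 = 8·19, 144 = 8·18), every Z-linear combination of 152 and 144 is divisible by 8, so (152, 144) ⊆ (8). Therefore (152, 144) = (8), d = 8.

Final answer: (152, 144) = (8); d = 8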